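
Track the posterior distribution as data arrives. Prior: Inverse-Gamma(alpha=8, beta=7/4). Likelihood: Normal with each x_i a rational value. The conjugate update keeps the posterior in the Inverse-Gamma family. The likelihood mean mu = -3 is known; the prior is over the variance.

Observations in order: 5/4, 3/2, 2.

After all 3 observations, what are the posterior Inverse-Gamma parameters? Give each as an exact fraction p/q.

obs 1: x=5/4 → posterior Inverse-Gamma(17/2, 345/32)
obs 2: x=3/2 → posterior Inverse-Gamma(9, 669/32)
obs 3: x=2 → posterior Inverse-Gamma(19/2, 1069/32)

alpha=19/2, beta=1069/32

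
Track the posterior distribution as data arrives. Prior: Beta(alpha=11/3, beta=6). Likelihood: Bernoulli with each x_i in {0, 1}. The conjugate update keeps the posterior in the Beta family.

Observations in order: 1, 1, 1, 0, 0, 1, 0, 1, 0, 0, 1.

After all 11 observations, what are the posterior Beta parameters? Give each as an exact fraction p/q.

obs 1: x=1 → posterior Beta(14/3, 6)
obs 2: x=1 → posterior Beta(17/3, 6)
obs 3: x=1 → posterior Beta(20/3, 6)
obs 4: x=0 → posterior Beta(20/3, 7)
obs 5: x=0 → posterior Beta(20/3, 8)
obs 6: x=1 → posterior Beta(23/3, 8)
obs 7: x=0 → posterior Beta(23/3, 9)
obs 8: x=1 → posterior Beta(26/3, 9)
obs 9: x=0 → posterior Beta(26/3, 10)
obs 10: x=0 → posterior Beta(26/3, 11)
obs 11: x=1 → posterior Beta(29/3, 11)

alpha=29/3, beta=11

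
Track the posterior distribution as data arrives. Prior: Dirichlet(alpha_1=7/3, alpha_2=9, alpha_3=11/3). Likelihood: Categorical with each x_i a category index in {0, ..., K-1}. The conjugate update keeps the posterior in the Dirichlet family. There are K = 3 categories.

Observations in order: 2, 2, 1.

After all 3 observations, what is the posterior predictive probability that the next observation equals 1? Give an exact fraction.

obs 1: x=2 → posterior Dirichlet(7/3, 9, 14/3)
obs 2: x=2 → posterior Dirichlet(7/3, 9, 17/3)
obs 3: x=1 → posterior Dirichlet(7/3, 10, 17/3)

5/9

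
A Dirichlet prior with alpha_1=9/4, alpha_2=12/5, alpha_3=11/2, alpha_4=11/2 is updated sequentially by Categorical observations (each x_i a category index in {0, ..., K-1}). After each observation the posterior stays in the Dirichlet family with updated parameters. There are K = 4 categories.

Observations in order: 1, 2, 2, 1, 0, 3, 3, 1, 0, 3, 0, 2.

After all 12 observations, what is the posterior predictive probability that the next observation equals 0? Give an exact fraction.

15/79

obs 1: x=1 → posterior Dirichlet(9/4, 17/5, 11/2, 11/2)
obs 2: x=2 → posterior Dirichlet(9/4, 17/5, 13/2, 11/2)
obs 3: x=2 → posterior Dirichlet(9/4, 17/5, 15/2, 11/2)
obs 4: x=1 → posterior Dirichlet(9/4, 22/5, 15/2, 11/2)
obs 5: x=0 → posterior Dirichlet(13/4, 22/5, 15/2, 11/2)
obs 6: x=3 → posterior Dirichlet(13/4, 22/5, 15/2, 13/2)
obs 7: x=3 → posterior Dirichlet(13/4, 22/5, 15/2, 15/2)
obs 8: x=1 → posterior Dirichlet(13/4, 27/5, 15/2, 15/2)
obs 9: x=0 → posterior Dirichlet(17/4, 27/5, 15/2, 15/2)
obs 10: x=3 → posterior Dirichlet(17/4, 27/5, 15/2, 17/2)
obs 11: x=0 → posterior Dirichlet(21/4, 27/5, 15/2, 17/2)
obs 12: x=2 → posterior Dirichlet(21/4, 27/5, 17/2, 17/2)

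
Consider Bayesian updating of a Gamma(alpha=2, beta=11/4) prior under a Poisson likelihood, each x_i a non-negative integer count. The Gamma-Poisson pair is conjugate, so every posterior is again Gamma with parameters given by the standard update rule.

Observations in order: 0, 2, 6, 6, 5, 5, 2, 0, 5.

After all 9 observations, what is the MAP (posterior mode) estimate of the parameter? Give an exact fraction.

128/47

obs 1: x=0 → posterior Gamma(2, 15/4)
obs 2: x=2 → posterior Gamma(4, 19/4)
obs 3: x=6 → posterior Gamma(10, 23/4)
obs 4: x=6 → posterior Gamma(16, 27/4)
obs 5: x=5 → posterior Gamma(21, 31/4)
obs 6: x=5 → posterior Gamma(26, 35/4)
obs 7: x=2 → posterior Gamma(28, 39/4)
obs 8: x=0 → posterior Gamma(28, 43/4)
obs 9: x=5 → posterior Gamma(33, 47/4)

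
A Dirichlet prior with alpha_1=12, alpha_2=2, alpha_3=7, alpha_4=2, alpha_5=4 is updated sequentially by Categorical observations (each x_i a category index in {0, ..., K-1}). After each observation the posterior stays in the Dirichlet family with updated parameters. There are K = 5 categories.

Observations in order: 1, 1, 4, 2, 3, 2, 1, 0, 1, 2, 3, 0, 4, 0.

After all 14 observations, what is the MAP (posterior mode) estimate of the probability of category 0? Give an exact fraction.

obs 1: x=1 → posterior Dirichlet(12, 3, 7, 2, 4)
obs 2: x=1 → posterior Dirichlet(12, 4, 7, 2, 4)
obs 3: x=4 → posterior Dirichlet(12, 4, 7, 2, 5)
obs 4: x=2 → posterior Dirichlet(12, 4, 8, 2, 5)
obs 5: x=3 → posterior Dirichlet(12, 4, 8, 3, 5)
obs 6: x=2 → posterior Dirichlet(12, 4, 9, 3, 5)
obs 7: x=1 → posterior Dirichlet(12, 5, 9, 3, 5)
obs 8: x=0 → posterior Dirichlet(13, 5, 9, 3, 5)
obs 9: x=1 → posterior Dirichlet(13, 6, 9, 3, 5)
obs 10: x=2 → posterior Dirichlet(13, 6, 10, 3, 5)
obs 11: x=3 → posterior Dirichlet(13, 6, 10, 4, 5)
obs 12: x=0 → posterior Dirichlet(14, 6, 10, 4, 5)
obs 13: x=4 → posterior Dirichlet(14, 6, 10, 4, 6)
obs 14: x=0 → posterior Dirichlet(15, 6, 10, 4, 6)

7/18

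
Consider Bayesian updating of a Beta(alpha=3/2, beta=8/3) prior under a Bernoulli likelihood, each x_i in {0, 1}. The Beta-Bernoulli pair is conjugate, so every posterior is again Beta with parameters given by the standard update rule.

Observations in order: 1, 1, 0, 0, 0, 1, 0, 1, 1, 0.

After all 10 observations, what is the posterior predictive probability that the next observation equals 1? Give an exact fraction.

obs 1: x=1 → posterior Beta(5/2, 8/3)
obs 2: x=1 → posterior Beta(7/2, 8/3)
obs 3: x=0 → posterior Beta(7/2, 11/3)
obs 4: x=0 → posterior Beta(7/2, 14/3)
obs 5: x=0 → posterior Beta(7/2, 17/3)
obs 6: x=1 → posterior Beta(9/2, 17/3)
obs 7: x=0 → posterior Beta(9/2, 20/3)
obs 8: x=1 → posterior Beta(11/2, 20/3)
obs 9: x=1 → posterior Beta(13/2, 20/3)
obs 10: x=0 → posterior Beta(13/2, 23/3)

39/85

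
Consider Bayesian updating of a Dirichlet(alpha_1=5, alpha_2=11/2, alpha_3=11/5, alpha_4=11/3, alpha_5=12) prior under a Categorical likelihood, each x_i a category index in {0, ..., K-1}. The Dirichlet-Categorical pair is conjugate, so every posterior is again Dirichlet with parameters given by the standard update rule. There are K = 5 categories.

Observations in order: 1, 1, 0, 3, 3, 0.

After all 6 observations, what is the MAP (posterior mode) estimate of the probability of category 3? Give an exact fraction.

obs 1: x=1 → posterior Dirichlet(5, 13/2, 11/5, 11/3, 12)
obs 2: x=1 → posterior Dirichlet(5, 15/2, 11/5, 11/3, 12)
obs 3: x=0 → posterior Dirichlet(6, 15/2, 11/5, 11/3, 12)
obs 4: x=3 → posterior Dirichlet(6, 15/2, 11/5, 14/3, 12)
obs 5: x=3 → posterior Dirichlet(6, 15/2, 11/5, 17/3, 12)
obs 6: x=0 → posterior Dirichlet(7, 15/2, 11/5, 17/3, 12)

140/881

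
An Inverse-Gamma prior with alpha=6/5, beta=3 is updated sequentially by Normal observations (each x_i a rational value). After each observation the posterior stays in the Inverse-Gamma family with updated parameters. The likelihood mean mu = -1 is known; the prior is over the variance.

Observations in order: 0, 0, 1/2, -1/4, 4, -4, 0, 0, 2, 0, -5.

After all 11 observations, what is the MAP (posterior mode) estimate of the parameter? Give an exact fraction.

obs 1: x=0 → posterior Inverse-Gamma(17/10, 7/2)
obs 2: x=0 → posterior Inverse-Gamma(11/5, 4)
obs 3: x=1/2 → posterior Inverse-Gamma(27/10, 41/8)
obs 4: x=-1/4 → posterior Inverse-Gamma(16/5, 173/32)
obs 5: x=4 → posterior Inverse-Gamma(37/10, 573/32)
obs 6: x=-4 → posterior Inverse-Gamma(21/5, 717/32)
obs 7: x=0 → posterior Inverse-Gamma(47/10, 733/32)
obs 8: x=0 → posterior Inverse-Gamma(26/5, 749/32)
obs 9: x=2 → posterior Inverse-Gamma(57/10, 893/32)
obs 10: x=0 → posterior Inverse-Gamma(31/5, 909/32)
obs 11: x=-5 → posterior Inverse-Gamma(67/10, 1165/32)

5825/1232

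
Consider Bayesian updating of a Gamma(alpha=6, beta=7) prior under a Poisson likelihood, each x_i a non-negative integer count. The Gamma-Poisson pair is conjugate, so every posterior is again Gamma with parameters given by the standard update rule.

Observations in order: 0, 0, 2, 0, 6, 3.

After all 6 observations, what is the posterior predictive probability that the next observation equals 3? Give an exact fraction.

obs 1: x=0 → posterior Gamma(6, 8)
obs 2: x=0 → posterior Gamma(6, 9)
obs 3: x=2 → posterior Gamma(8, 10)
obs 4: x=0 → posterior Gamma(8, 11)
obs 5: x=6 → posterior Gamma(14, 12)
obs 6: x=3 → posterior Gamma(17, 13)

8382253025880516457077/83668255425284801560576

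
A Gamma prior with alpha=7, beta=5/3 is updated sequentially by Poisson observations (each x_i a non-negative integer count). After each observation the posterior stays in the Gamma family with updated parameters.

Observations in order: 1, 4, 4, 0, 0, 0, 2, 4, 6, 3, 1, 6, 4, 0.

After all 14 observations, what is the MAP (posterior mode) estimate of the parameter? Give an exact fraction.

obs 1: x=1 → posterior Gamma(8, 8/3)
obs 2: x=4 → posterior Gamma(12, 11/3)
obs 3: x=4 → posterior Gamma(16, 14/3)
obs 4: x=0 → posterior Gamma(16, 17/3)
obs 5: x=0 → posterior Gamma(16, 20/3)
obs 6: x=0 → posterior Gamma(16, 23/3)
obs 7: x=2 → posterior Gamma(18, 26/3)
obs 8: x=4 → posterior Gamma(22, 29/3)
obs 9: x=6 → posterior Gamma(28, 32/3)
obs 10: x=3 → posterior Gamma(31, 35/3)
obs 11: x=1 → posterior Gamma(32, 38/3)
obs 12: x=6 → posterior Gamma(38, 41/3)
obs 13: x=4 → posterior Gamma(42, 44/3)
obs 14: x=0 → posterior Gamma(42, 47/3)

123/47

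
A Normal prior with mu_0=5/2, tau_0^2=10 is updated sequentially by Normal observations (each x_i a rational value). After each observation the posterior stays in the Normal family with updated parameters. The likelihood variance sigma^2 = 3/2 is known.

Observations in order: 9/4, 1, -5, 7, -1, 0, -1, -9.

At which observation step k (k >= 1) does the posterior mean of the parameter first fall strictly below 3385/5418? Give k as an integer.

obs 1: x=9/4 → posterior Normal(105/46, 30/23)
obs 2: x=1 → posterior Normal(145/86, 30/43)
obs 3: x=-5 → posterior Normal(-55/126, 10/21)
obs 4: x=7 → posterior Normal(225/166, 30/83)
obs 5: x=-1 → posterior Normal(185/206, 30/103)
obs 6: x=0 → posterior Normal(185/246, 10/41)
obs 7: x=-1 → posterior Normal(145/286, 30/143)
obs 8: x=-9 → posterior Normal(-215/326, 30/163)

k = 3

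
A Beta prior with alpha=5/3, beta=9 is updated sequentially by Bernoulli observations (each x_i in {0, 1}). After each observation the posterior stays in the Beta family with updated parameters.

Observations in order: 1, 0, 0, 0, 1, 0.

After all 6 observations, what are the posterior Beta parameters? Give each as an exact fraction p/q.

alpha=11/3, beta=13

obs 1: x=1 → posterior Beta(8/3, 9)
obs 2: x=0 → posterior Beta(8/3, 10)
obs 3: x=0 → posterior Beta(8/3, 11)
obs 4: x=0 → posterior Beta(8/3, 12)
obs 5: x=1 → posterior Beta(11/3, 12)
obs 6: x=0 → posterior Beta(11/3, 13)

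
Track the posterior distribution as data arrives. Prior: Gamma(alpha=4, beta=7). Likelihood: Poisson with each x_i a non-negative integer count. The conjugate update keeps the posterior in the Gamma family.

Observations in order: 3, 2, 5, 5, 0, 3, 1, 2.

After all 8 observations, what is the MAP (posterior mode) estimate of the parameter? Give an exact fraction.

8/5

obs 1: x=3 → posterior Gamma(7, 8)
obs 2: x=2 → posterior Gamma(9, 9)
obs 3: x=5 → posterior Gamma(14, 10)
obs 4: x=5 → posterior Gamma(19, 11)
obs 5: x=0 → posterior Gamma(19, 12)
obs 6: x=3 → posterior Gamma(22, 13)
obs 7: x=1 → posterior Gamma(23, 14)
obs 8: x=2 → posterior Gamma(25, 15)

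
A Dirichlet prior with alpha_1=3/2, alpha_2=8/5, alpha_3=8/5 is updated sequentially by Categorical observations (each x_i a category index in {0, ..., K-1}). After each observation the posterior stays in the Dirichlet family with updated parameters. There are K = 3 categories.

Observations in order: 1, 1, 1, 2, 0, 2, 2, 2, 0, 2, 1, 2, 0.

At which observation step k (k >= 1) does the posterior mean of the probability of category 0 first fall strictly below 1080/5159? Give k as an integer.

k = 3

obs 1: x=1 → posterior Dirichlet(3/2, 13/5, 8/5)
obs 2: x=1 → posterior Dirichlet(3/2, 18/5, 8/5)
obs 3: x=1 → posterior Dirichlet(3/2, 23/5, 8/5)
obs 4: x=2 → posterior Dirichlet(3/2, 23/5, 13/5)
obs 5: x=0 → posterior Dirichlet(5/2, 23/5, 13/5)
obs 6: x=2 → posterior Dirichlet(5/2, 23/5, 18/5)
obs 7: x=2 → posterior Dirichlet(5/2, 23/5, 23/5)
obs 8: x=2 → posterior Dirichlet(5/2, 23/5, 28/5)
obs 9: x=0 → posterior Dirichlet(7/2, 23/5, 28/5)
obs 10: x=2 → posterior Dirichlet(7/2, 23/5, 33/5)
obs 11: x=1 → posterior Dirichlet(7/2, 28/5, 33/5)
obs 12: x=2 → posterior Dirichlet(7/2, 28/5, 38/5)
obs 13: x=0 → posterior Dirichlet(9/2, 28/5, 38/5)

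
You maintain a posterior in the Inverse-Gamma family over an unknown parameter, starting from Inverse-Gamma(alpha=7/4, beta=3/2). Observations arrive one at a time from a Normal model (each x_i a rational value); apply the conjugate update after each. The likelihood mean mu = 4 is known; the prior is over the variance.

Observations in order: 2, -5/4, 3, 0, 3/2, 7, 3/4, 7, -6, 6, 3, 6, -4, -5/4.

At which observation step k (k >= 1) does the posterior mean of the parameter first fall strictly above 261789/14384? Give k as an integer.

obs 1: x=2 → posterior Inverse-Gamma(9/4, 7/2)
obs 2: x=-5/4 → posterior Inverse-Gamma(11/4, 553/32)
obs 3: x=3 → posterior Inverse-Gamma(13/4, 569/32)
obs 4: x=0 → posterior Inverse-Gamma(15/4, 825/32)
obs 5: x=3/2 → posterior Inverse-Gamma(17/4, 925/32)
obs 6: x=7 → posterior Inverse-Gamma(19/4, 1069/32)
obs 7: x=3/4 → posterior Inverse-Gamma(21/4, 619/16)
obs 8: x=7 → posterior Inverse-Gamma(23/4, 691/16)
obs 9: x=-6 → posterior Inverse-Gamma(25/4, 1491/16)
obs 10: x=6 → posterior Inverse-Gamma(27/4, 1523/16)
obs 11: x=3 → posterior Inverse-Gamma(29/4, 1531/16)
obs 12: x=6 → posterior Inverse-Gamma(31/4, 1563/16)
obs 13: x=-4 → posterior Inverse-Gamma(33/4, 2075/16)
obs 14: x=-5/4 → posterior Inverse-Gamma(35/4, 4591/32)

k = 14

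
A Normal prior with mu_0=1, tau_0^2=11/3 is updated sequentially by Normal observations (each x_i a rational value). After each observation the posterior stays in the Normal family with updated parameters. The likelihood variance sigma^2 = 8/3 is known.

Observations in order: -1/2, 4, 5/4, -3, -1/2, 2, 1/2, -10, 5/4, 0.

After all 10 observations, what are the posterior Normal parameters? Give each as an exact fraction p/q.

obs 1: x=-1/2 → posterior Normal(5/38, 88/57)
obs 2: x=4 → posterior Normal(31/20, 44/45)
obs 3: x=5/4 → posterior Normal(241/164, 88/123)
obs 4: x=-3 → posterior Normal(109/208, 22/39)
obs 5: x=-1/2 → posterior Normal(29/84, 88/189)
obs 6: x=2 → posterior Normal(175/296, 44/111)
obs 7: x=1/2 → posterior Normal(197/340, 88/255)
obs 8: x=-10 → posterior Normal(-81/128, 11/36)
obs 9: x=5/4 → posterior Normal(-47/107, 88/321)
obs 10: x=0 → posterior Normal(-47/118, 44/177)

mu_0=-47/118, tau_0^2=44/177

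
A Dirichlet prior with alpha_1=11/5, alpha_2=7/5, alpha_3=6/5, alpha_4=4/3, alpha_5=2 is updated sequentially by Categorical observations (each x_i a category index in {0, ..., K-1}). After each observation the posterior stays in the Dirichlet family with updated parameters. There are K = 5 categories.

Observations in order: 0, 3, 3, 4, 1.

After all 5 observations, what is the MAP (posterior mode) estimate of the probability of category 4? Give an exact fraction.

obs 1: x=0 → posterior Dirichlet(16/5, 7/5, 6/5, 4/3, 2)
obs 2: x=3 → posterior Dirichlet(16/5, 7/5, 6/5, 7/3, 2)
obs 3: x=3 → posterior Dirichlet(16/5, 7/5, 6/5, 10/3, 2)
obs 4: x=4 → posterior Dirichlet(16/5, 7/5, 6/5, 10/3, 3)
obs 5: x=1 → posterior Dirichlet(16/5, 12/5, 6/5, 10/3, 3)

15/61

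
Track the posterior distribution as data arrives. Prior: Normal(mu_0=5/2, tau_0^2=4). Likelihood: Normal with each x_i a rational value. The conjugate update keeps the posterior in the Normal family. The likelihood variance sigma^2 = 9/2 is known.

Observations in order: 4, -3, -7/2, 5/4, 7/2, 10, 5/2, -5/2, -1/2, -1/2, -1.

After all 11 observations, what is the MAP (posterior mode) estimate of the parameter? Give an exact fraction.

obs 1: x=4 → posterior Normal(109/34, 36/17)
obs 2: x=-3 → posterior Normal(61/50, 36/25)
obs 3: x=-7/2 → posterior Normal(5/66, 12/11)
obs 4: x=5/4 → posterior Normal(25/82, 36/41)
obs 5: x=7/2 → posterior Normal(81/98, 36/49)
obs 6: x=10 → posterior Normal(241/114, 12/19)
obs 7: x=5/2 → posterior Normal(281/130, 36/65)
obs 8: x=-5/2 → posterior Normal(241/146, 36/73)
obs 9: x=-1/2 → posterior Normal(233/162, 4/9)
obs 10: x=-1/2 → posterior Normal(225/178, 36/89)
obs 11: x=-1 → posterior Normal(209/194, 36/97)

209/194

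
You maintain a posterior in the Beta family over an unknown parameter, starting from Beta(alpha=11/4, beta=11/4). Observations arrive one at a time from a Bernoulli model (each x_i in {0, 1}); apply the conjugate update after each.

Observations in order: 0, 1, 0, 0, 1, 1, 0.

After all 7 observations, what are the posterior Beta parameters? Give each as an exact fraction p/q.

alpha=23/4, beta=27/4

obs 1: x=0 → posterior Beta(11/4, 15/4)
obs 2: x=1 → posterior Beta(15/4, 15/4)
obs 3: x=0 → posterior Beta(15/4, 19/4)
obs 4: x=0 → posterior Beta(15/4, 23/4)
obs 5: x=1 → posterior Beta(19/4, 23/4)
obs 6: x=1 → posterior Beta(23/4, 23/4)
obs 7: x=0 → posterior Beta(23/4, 27/4)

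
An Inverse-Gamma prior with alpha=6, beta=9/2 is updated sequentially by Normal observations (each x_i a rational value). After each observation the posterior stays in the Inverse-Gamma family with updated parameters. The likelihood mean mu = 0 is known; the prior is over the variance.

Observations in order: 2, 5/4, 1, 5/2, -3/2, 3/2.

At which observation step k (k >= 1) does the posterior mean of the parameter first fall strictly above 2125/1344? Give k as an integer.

k = 5

obs 1: x=2 → posterior Inverse-Gamma(13/2, 13/2)
obs 2: x=5/4 → posterior Inverse-Gamma(7, 233/32)
obs 3: x=1 → posterior Inverse-Gamma(15/2, 249/32)
obs 4: x=5/2 → posterior Inverse-Gamma(8, 349/32)
obs 5: x=-3/2 → posterior Inverse-Gamma(17/2, 385/32)
obs 6: x=3/2 → posterior Inverse-Gamma(9, 421/32)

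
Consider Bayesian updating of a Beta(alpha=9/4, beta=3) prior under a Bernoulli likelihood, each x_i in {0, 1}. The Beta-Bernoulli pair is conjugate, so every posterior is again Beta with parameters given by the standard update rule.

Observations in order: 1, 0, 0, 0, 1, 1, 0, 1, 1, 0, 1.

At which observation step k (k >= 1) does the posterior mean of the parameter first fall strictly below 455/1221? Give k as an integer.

obs 1: x=1 → posterior Beta(13/4, 3)
obs 2: x=0 → posterior Beta(13/4, 4)
obs 3: x=0 → posterior Beta(13/4, 5)
obs 4: x=0 → posterior Beta(13/4, 6)
obs 5: x=1 → posterior Beta(17/4, 6)
obs 6: x=1 → posterior Beta(21/4, 6)
obs 7: x=0 → posterior Beta(21/4, 7)
obs 8: x=1 → posterior Beta(25/4, 7)
obs 9: x=1 → posterior Beta(29/4, 7)
obs 10: x=0 → posterior Beta(29/4, 8)
obs 11: x=1 → posterior Beta(33/4, 8)

k = 4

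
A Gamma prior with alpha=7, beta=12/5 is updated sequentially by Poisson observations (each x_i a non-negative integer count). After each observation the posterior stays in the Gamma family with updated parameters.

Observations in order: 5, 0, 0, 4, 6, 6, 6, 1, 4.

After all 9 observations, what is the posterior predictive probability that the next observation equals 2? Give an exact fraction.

obs 1: x=5 → posterior Gamma(12, 17/5)
obs 2: x=0 → posterior Gamma(12, 22/5)
obs 3: x=0 → posterior Gamma(12, 27/5)
obs 4: x=4 → posterior Gamma(16, 32/5)
obs 5: x=6 → posterior Gamma(22, 37/5)
obs 6: x=6 → posterior Gamma(28, 42/5)
obs 7: x=6 → posterior Gamma(34, 47/5)
obs 8: x=1 → posterior Gamma(35, 52/5)
obs 9: x=4 → posterior Gamma(39, 57/5)

1469244221300503404726135597594454002994170347453084609685967144291315875/7691291618120189537172681993033373941377364399111695078570639388865200128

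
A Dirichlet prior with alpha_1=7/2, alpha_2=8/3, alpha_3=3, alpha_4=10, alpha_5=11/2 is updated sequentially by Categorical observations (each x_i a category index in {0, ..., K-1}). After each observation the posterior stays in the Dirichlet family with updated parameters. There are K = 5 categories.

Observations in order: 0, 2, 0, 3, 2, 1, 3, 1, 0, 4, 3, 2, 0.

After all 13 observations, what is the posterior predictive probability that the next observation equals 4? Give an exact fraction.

obs 1: x=0 → posterior Dirichlet(9/2, 8/3, 3, 10, 11/2)
obs 2: x=2 → posterior Dirichlet(9/2, 8/3, 4, 10, 11/2)
obs 3: x=0 → posterior Dirichlet(11/2, 8/3, 4, 10, 11/2)
obs 4: x=3 → posterior Dirichlet(11/2, 8/3, 4, 11, 11/2)
obs 5: x=2 → posterior Dirichlet(11/2, 8/3, 5, 11, 11/2)
obs 6: x=1 → posterior Dirichlet(11/2, 11/3, 5, 11, 11/2)
obs 7: x=3 → posterior Dirichlet(11/2, 11/3, 5, 12, 11/2)
obs 8: x=1 → posterior Dirichlet(11/2, 14/3, 5, 12, 11/2)
obs 9: x=0 → posterior Dirichlet(13/2, 14/3, 5, 12, 11/2)
obs 10: x=4 → posterior Dirichlet(13/2, 14/3, 5, 12, 13/2)
obs 11: x=3 → posterior Dirichlet(13/2, 14/3, 5, 13, 13/2)
obs 12: x=2 → posterior Dirichlet(13/2, 14/3, 6, 13, 13/2)
obs 13: x=0 → posterior Dirichlet(15/2, 14/3, 6, 13, 13/2)

39/226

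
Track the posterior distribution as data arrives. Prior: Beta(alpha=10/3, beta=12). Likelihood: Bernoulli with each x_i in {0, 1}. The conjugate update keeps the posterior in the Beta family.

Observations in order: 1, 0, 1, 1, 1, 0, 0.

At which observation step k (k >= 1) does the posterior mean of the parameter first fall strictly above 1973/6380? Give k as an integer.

k = 4

obs 1: x=1 → posterior Beta(13/3, 12)
obs 2: x=0 → posterior Beta(13/3, 13)
obs 3: x=1 → posterior Beta(16/3, 13)
obs 4: x=1 → posterior Beta(19/3, 13)
obs 5: x=1 → posterior Beta(22/3, 13)
obs 6: x=0 → posterior Beta(22/3, 14)
obs 7: x=0 → posterior Beta(22/3, 15)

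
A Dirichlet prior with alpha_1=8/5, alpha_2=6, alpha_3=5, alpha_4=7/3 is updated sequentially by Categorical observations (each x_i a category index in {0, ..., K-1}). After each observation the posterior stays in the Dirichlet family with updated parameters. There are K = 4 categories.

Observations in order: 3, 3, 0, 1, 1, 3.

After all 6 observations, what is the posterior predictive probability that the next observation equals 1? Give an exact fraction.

60/157

obs 1: x=3 → posterior Dirichlet(8/5, 6, 5, 10/3)
obs 2: x=3 → posterior Dirichlet(8/5, 6, 5, 13/3)
obs 3: x=0 → posterior Dirichlet(13/5, 6, 5, 13/3)
obs 4: x=1 → posterior Dirichlet(13/5, 7, 5, 13/3)
obs 5: x=1 → posterior Dirichlet(13/5, 8, 5, 13/3)
obs 6: x=3 → posterior Dirichlet(13/5, 8, 5, 16/3)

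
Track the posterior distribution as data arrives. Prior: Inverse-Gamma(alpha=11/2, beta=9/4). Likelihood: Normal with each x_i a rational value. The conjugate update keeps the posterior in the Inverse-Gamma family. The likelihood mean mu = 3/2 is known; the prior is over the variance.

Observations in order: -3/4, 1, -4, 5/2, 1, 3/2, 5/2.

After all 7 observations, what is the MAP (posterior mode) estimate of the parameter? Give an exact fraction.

obs 1: x=-3/4 → posterior Inverse-Gamma(6, 153/32)
obs 2: x=1 → posterior Inverse-Gamma(13/2, 157/32)
obs 3: x=-4 → posterior Inverse-Gamma(7, 641/32)
obs 4: x=5/2 → posterior Inverse-Gamma(15/2, 657/32)
obs 5: x=1 → posterior Inverse-Gamma(8, 661/32)
obs 6: x=3/2 → posterior Inverse-Gamma(17/2, 661/32)
obs 7: x=5/2 → posterior Inverse-Gamma(9, 677/32)

677/320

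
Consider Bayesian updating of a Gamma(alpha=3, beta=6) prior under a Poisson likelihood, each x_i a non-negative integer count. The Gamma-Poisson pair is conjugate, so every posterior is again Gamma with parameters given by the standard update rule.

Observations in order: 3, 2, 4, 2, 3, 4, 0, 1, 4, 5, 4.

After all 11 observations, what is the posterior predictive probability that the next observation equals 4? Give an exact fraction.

obs 1: x=3 → posterior Gamma(6, 7)
obs 2: x=2 → posterior Gamma(8, 8)
obs 3: x=4 → posterior Gamma(12, 9)
obs 4: x=2 → posterior Gamma(14, 10)
obs 5: x=3 → posterior Gamma(17, 11)
obs 6: x=4 → posterior Gamma(21, 12)
obs 7: x=0 → posterior Gamma(21, 13)
obs 8: x=1 → posterior Gamma(22, 14)
obs 9: x=4 → posterior Gamma(26, 15)
obs 10: x=5 → posterior Gamma(31, 16)
obs 11: x=4 → posterior Gamma(35, 17)

286243489508756410117163678744144392733192410765/3009583826463566572437339300271927341686187884544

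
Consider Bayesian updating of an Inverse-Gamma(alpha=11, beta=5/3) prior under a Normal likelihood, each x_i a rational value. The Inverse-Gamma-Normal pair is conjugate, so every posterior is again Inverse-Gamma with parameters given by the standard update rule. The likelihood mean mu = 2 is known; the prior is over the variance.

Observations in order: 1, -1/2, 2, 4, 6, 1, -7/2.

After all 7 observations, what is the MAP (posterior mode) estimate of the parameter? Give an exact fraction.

obs 1: x=1 → posterior Inverse-Gamma(23/2, 13/6)
obs 2: x=-1/2 → posterior Inverse-Gamma(12, 127/24)
obs 3: x=2 → posterior Inverse-Gamma(25/2, 127/24)
obs 4: x=4 → posterior Inverse-Gamma(13, 175/24)
obs 5: x=6 → posterior Inverse-Gamma(27/2, 367/24)
obs 6: x=1 → posterior Inverse-Gamma(14, 379/24)
obs 7: x=-7/2 → posterior Inverse-Gamma(29/2, 371/12)

371/186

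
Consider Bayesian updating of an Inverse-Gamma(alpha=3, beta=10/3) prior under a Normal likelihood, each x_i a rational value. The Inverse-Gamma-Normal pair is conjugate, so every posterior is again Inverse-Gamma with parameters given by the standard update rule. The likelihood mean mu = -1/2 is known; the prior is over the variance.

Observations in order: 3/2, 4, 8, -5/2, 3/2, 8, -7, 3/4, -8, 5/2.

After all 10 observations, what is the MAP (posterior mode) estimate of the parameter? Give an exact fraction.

obs 1: x=3/2 → posterior Inverse-Gamma(7/2, 16/3)
obs 2: x=4 → posterior Inverse-Gamma(4, 371/24)
obs 3: x=8 → posterior Inverse-Gamma(9/2, 619/12)
obs 4: x=-5/2 → posterior Inverse-Gamma(5, 643/12)
obs 5: x=3/2 → posterior Inverse-Gamma(11/2, 667/12)
obs 6: x=8 → posterior Inverse-Gamma(6, 2201/24)
obs 7: x=-7 → posterior Inverse-Gamma(13/2, 677/6)
obs 8: x=3/4 → posterior Inverse-Gamma(7, 10907/96)
obs 9: x=-8 → posterior Inverse-Gamma(15/2, 13607/96)
obs 10: x=5/2 → posterior Inverse-Gamma(8, 14039/96)

14039/864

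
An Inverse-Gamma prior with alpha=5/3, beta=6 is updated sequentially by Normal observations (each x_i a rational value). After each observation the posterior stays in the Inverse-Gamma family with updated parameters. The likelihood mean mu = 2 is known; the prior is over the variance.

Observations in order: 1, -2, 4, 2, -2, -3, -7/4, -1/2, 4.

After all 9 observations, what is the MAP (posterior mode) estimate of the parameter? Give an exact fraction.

4719/688

obs 1: x=1 → posterior Inverse-Gamma(13/6, 13/2)
obs 2: x=-2 → posterior Inverse-Gamma(8/3, 29/2)
obs 3: x=4 → posterior Inverse-Gamma(19/6, 33/2)
obs 4: x=2 → posterior Inverse-Gamma(11/3, 33/2)
obs 5: x=-2 → posterior Inverse-Gamma(25/6, 49/2)
obs 6: x=-3 → posterior Inverse-Gamma(14/3, 37)
obs 7: x=-7/4 → posterior Inverse-Gamma(31/6, 1409/32)
obs 8: x=-1/2 → posterior Inverse-Gamma(17/3, 1509/32)
obs 9: x=4 → posterior Inverse-Gamma(37/6, 1573/32)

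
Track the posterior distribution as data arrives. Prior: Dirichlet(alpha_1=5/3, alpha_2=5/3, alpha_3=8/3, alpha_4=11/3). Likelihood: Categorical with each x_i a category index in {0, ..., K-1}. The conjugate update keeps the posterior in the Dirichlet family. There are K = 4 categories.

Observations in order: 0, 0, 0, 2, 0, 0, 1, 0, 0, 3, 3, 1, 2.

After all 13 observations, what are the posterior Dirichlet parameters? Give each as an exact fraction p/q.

obs 1: x=0 → posterior Dirichlet(8/3, 5/3, 8/3, 11/3)
obs 2: x=0 → posterior Dirichlet(11/3, 5/3, 8/3, 11/3)
obs 3: x=0 → posterior Dirichlet(14/3, 5/3, 8/3, 11/3)
obs 4: x=2 → posterior Dirichlet(14/3, 5/3, 11/3, 11/3)
obs 5: x=0 → posterior Dirichlet(17/3, 5/3, 11/3, 11/3)
obs 6: x=0 → posterior Dirichlet(20/3, 5/3, 11/3, 11/3)
obs 7: x=1 → posterior Dirichlet(20/3, 8/3, 11/3, 11/3)
obs 8: x=0 → posterior Dirichlet(23/3, 8/3, 11/3, 11/3)
obs 9: x=0 → posterior Dirichlet(26/3, 8/3, 11/3, 11/3)
obs 10: x=3 → posterior Dirichlet(26/3, 8/3, 11/3, 14/3)
obs 11: x=3 → posterior Dirichlet(26/3, 8/3, 11/3, 17/3)
obs 12: x=1 → posterior Dirichlet(26/3, 11/3, 11/3, 17/3)
obs 13: x=2 → posterior Dirichlet(26/3, 11/3, 14/3, 17/3)

alpha_1=26/3, alpha_2=11/3, alpha_3=14/3, alpha_4=17/3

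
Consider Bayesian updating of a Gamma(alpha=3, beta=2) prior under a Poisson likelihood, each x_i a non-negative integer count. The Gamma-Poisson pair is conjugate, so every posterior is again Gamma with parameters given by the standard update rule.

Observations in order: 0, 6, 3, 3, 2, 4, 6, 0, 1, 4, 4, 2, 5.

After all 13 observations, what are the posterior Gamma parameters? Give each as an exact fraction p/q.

alpha=43, beta=15

obs 1: x=0 → posterior Gamma(3, 3)
obs 2: x=6 → posterior Gamma(9, 4)
obs 3: x=3 → posterior Gamma(12, 5)
obs 4: x=3 → posterior Gamma(15, 6)
obs 5: x=2 → posterior Gamma(17, 7)
obs 6: x=4 → posterior Gamma(21, 8)
obs 7: x=6 → posterior Gamma(27, 9)
obs 8: x=0 → posterior Gamma(27, 10)
obs 9: x=1 → posterior Gamma(28, 11)
obs 10: x=4 → posterior Gamma(32, 12)
obs 11: x=4 → posterior Gamma(36, 13)
obs 12: x=2 → posterior Gamma(38, 14)
obs 13: x=5 → posterior Gamma(43, 15)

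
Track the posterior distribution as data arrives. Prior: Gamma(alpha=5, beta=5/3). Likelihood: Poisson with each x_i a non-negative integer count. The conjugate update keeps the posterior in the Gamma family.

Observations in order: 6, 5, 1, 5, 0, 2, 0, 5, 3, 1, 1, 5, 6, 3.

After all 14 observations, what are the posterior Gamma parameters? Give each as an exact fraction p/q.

alpha=48, beta=47/3

obs 1: x=6 → posterior Gamma(11, 8/3)
obs 2: x=5 → posterior Gamma(16, 11/3)
obs 3: x=1 → posterior Gamma(17, 14/3)
obs 4: x=5 → posterior Gamma(22, 17/3)
obs 5: x=0 → posterior Gamma(22, 20/3)
obs 6: x=2 → posterior Gamma(24, 23/3)
obs 7: x=0 → posterior Gamma(24, 26/3)
obs 8: x=5 → posterior Gamma(29, 29/3)
obs 9: x=3 → posterior Gamma(32, 32/3)
obs 10: x=1 → posterior Gamma(33, 35/3)
obs 11: x=1 → posterior Gamma(34, 38/3)
obs 12: x=5 → posterior Gamma(39, 41/3)
obs 13: x=6 → posterior Gamma(45, 44/3)
obs 14: x=3 → posterior Gamma(48, 47/3)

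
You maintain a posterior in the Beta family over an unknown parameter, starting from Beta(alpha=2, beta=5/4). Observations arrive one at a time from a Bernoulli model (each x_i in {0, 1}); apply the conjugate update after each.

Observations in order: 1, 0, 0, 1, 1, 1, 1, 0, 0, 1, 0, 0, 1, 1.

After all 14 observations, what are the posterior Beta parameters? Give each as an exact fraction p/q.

obs 1: x=1 → posterior Beta(3, 5/4)
obs 2: x=0 → posterior Beta(3, 9/4)
obs 3: x=0 → posterior Beta(3, 13/4)
obs 4: x=1 → posterior Beta(4, 13/4)
obs 5: x=1 → posterior Beta(5, 13/4)
obs 6: x=1 → posterior Beta(6, 13/4)
obs 7: x=1 → posterior Beta(7, 13/4)
obs 8: x=0 → posterior Beta(7, 17/4)
obs 9: x=0 → posterior Beta(7, 21/4)
obs 10: x=1 → posterior Beta(8, 21/4)
obs 11: x=0 → posterior Beta(8, 25/4)
obs 12: x=0 → posterior Beta(8, 29/4)
obs 13: x=1 → posterior Beta(9, 29/4)
obs 14: x=1 → posterior Beta(10, 29/4)

alpha=10, beta=29/4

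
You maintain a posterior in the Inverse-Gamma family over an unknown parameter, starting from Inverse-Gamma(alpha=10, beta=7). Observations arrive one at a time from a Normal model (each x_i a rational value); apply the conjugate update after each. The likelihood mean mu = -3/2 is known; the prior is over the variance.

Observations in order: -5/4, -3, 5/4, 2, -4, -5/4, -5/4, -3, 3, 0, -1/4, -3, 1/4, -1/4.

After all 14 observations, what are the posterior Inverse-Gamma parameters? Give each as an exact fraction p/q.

obs 1: x=-5/4 → posterior Inverse-Gamma(21/2, 225/32)
obs 2: x=-3 → posterior Inverse-Gamma(11, 261/32)
obs 3: x=5/4 → posterior Inverse-Gamma(23/2, 191/16)
obs 4: x=2 → posterior Inverse-Gamma(12, 289/16)
obs 5: x=-4 → posterior Inverse-Gamma(25/2, 339/16)
obs 6: x=-5/4 → posterior Inverse-Gamma(13, 679/32)
obs 7: x=-5/4 → posterior Inverse-Gamma(27/2, 85/4)
obs 8: x=-3 → posterior Inverse-Gamma(14, 179/8)
obs 9: x=3 → posterior Inverse-Gamma(29/2, 65/2)
obs 10: x=0 → posterior Inverse-Gamma(15, 269/8)
obs 11: x=-1/4 → posterior Inverse-Gamma(31/2, 1101/32)
obs 12: x=-3 → posterior Inverse-Gamma(16, 1137/32)
obs 13: x=1/4 → posterior Inverse-Gamma(33/2, 593/16)
obs 14: x=-1/4 → posterior Inverse-Gamma(17, 1211/32)

alpha=17, beta=1211/32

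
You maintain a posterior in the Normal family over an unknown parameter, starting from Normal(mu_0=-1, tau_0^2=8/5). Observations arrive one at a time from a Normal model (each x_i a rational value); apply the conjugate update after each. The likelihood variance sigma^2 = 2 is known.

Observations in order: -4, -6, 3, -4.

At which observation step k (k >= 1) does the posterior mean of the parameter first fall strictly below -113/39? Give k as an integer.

k = 2

obs 1: x=-4 → posterior Normal(-7/3, 8/9)
obs 2: x=-6 → posterior Normal(-45/13, 8/13)
obs 3: x=3 → posterior Normal(-33/17, 8/17)
obs 4: x=-4 → posterior Normal(-7/3, 8/21)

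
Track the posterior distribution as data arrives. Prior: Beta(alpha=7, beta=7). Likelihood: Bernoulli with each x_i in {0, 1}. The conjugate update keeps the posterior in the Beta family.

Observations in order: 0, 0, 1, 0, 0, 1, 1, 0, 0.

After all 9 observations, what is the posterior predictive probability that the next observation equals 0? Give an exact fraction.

obs 1: x=0 → posterior Beta(7, 8)
obs 2: x=0 → posterior Beta(7, 9)
obs 3: x=1 → posterior Beta(8, 9)
obs 4: x=0 → posterior Beta(8, 10)
obs 5: x=0 → posterior Beta(8, 11)
obs 6: x=1 → posterior Beta(9, 11)
obs 7: x=1 → posterior Beta(10, 11)
obs 8: x=0 → posterior Beta(10, 12)
obs 9: x=0 → posterior Beta(10, 13)

13/23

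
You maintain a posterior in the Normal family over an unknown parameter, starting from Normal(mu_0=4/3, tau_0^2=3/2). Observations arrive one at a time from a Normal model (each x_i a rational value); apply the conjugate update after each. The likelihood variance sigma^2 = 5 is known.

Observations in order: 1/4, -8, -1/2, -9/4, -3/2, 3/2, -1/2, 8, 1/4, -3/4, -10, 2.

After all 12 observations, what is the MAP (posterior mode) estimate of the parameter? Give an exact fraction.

obs 1: x=1/4 → posterior Normal(13/12, 15/13)
obs 2: x=-8 → posterior Normal(-119/192, 15/16)
obs 3: x=-1/2 → posterior Normal(-137/228, 15/19)
obs 4: x=-9/4 → posterior Normal(-109/132, 15/22)
obs 5: x=-3/2 → posterior Normal(-68/75, 3/5)
obs 6: x=3/2 → posterior Normal(-109/168, 15/28)
obs 7: x=-1/2 → posterior Normal(-59/93, 15/31)
obs 8: x=8 → posterior Normal(13/102, 15/34)
obs 9: x=1/4 → posterior Normal(61/444, 15/37)
obs 10: x=-3/4 → posterior Normal(17/240, 3/8)
obs 11: x=-10 → posterior Normal(-163/258, 15/43)
obs 12: x=2 → posterior Normal(-127/276, 15/46)

-127/276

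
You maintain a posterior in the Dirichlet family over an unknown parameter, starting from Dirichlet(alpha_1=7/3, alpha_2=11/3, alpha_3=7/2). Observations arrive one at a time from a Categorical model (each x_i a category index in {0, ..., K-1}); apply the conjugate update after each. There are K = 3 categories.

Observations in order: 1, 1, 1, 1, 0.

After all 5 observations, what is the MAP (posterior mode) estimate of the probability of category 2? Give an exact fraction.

5/23

obs 1: x=1 → posterior Dirichlet(7/3, 14/3, 7/2)
obs 2: x=1 → posterior Dirichlet(7/3, 17/3, 7/2)
obs 3: x=1 → posterior Dirichlet(7/3, 20/3, 7/2)
obs 4: x=1 → posterior Dirichlet(7/3, 23/3, 7/2)
obs 5: x=0 → posterior Dirichlet(10/3, 23/3, 7/2)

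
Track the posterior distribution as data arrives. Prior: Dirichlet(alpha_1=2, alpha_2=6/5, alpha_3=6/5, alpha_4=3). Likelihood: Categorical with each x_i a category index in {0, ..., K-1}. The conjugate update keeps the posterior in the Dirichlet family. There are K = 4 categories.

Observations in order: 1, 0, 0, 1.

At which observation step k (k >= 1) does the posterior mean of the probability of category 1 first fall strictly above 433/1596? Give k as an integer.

obs 1: x=1 → posterior Dirichlet(2, 11/5, 6/5, 3)
obs 2: x=0 → posterior Dirichlet(3, 11/5, 6/5, 3)
obs 3: x=0 → posterior Dirichlet(4, 11/5, 6/5, 3)
obs 4: x=1 → posterior Dirichlet(4, 16/5, 6/5, 3)

k = 4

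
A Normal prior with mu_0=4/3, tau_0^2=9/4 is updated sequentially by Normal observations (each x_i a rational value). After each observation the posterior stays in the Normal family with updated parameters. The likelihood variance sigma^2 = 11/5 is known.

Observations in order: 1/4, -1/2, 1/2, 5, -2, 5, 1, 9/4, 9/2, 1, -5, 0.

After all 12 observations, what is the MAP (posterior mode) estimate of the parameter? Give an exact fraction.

obs 1: x=1/4 → posterior Normal(839/1068, 99/89)
obs 2: x=-1/2 → posterior Normal(569/1608, 99/134)
obs 3: x=1/2 → posterior Normal(839/2148, 99/179)
obs 4: x=5 → posterior Normal(3539/2688, 99/224)
obs 5: x=-2 → posterior Normal(2459/3228, 99/269)
obs 6: x=5 → posterior Normal(5159/3768, 99/314)
obs 7: x=1 → posterior Normal(5699/4308, 99/359)
obs 8: x=9/4 → posterior Normal(3457/2424, 99/404)
obs 9: x=9/2 → posterior Normal(2336/1347, 99/449)
obs 10: x=1 → posterior Normal(2471/1482, 99/494)
obs 11: x=-5 → posterior Normal(1796/1617, 9/49)
obs 12: x=0 → posterior Normal(449/438, 99/584)

449/438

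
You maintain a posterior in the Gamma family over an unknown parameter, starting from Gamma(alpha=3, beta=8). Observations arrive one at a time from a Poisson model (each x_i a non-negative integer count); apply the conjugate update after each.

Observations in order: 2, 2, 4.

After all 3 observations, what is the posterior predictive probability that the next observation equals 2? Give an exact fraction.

3138428376721/17832200896512

obs 1: x=2 → posterior Gamma(5, 9)
obs 2: x=2 → posterior Gamma(7, 10)
obs 3: x=4 → posterior Gamma(11, 11)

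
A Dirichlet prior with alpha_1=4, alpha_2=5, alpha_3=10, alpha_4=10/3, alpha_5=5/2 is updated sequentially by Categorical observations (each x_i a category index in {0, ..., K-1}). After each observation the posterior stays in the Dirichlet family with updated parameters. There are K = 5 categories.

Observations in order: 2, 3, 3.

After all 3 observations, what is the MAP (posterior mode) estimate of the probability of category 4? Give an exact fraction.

obs 1: x=2 → posterior Dirichlet(4, 5, 11, 10/3, 5/2)
obs 2: x=3 → posterior Dirichlet(4, 5, 11, 13/3, 5/2)
obs 3: x=3 → posterior Dirichlet(4, 5, 11, 16/3, 5/2)

9/137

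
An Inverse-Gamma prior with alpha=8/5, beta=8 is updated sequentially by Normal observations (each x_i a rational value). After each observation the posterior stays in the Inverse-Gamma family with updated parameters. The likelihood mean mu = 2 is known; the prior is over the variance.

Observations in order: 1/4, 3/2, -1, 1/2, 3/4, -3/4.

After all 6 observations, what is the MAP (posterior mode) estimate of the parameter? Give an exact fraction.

obs 1: x=1/4 → posterior Inverse-Gamma(21/10, 305/32)
obs 2: x=3/2 → posterior Inverse-Gamma(13/5, 309/32)
obs 3: x=-1 → posterior Inverse-Gamma(31/10, 453/32)
obs 4: x=1/2 → posterior Inverse-Gamma(18/5, 489/32)
obs 5: x=3/4 → posterior Inverse-Gamma(41/10, 257/16)
obs 6: x=-3/4 → posterior Inverse-Gamma(23/5, 635/32)

3175/896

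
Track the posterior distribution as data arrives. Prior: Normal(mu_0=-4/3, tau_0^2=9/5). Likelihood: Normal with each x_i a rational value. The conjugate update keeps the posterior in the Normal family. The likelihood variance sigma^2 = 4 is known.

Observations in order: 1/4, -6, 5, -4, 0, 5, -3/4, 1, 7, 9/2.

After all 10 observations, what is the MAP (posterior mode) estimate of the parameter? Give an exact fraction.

obs 1: x=1/4 → posterior Normal(-293/348, 36/29)
obs 2: x=-6 → posterior Normal(-941/456, 18/19)
obs 3: x=5 → posterior Normal(-401/564, 36/47)
obs 4: x=-4 → posterior Normal(-119/96, 9/14)
obs 5: x=0 → posterior Normal(-833/780, 36/65)
obs 6: x=5 → posterior Normal(-293/888, 18/37)
obs 7: x=-3/4 → posterior Normal(-187/498, 36/83)
obs 8: x=1 → posterior Normal(-133/552, 9/23)
obs 9: x=7 → posterior Normal(245/606, 36/101)
obs 10: x=9/2 → posterior Normal(122/165, 18/55)

122/165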